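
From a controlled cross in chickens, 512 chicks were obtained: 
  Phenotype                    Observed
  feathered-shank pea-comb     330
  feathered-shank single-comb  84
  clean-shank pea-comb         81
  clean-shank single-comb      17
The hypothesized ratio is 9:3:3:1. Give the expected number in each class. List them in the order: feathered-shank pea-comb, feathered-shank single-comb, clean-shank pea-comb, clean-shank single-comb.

Under the 9:3:3:1 hypothesis (Σ ratio = 16, N = 512):
  feathered-shank pea-comb: 512 × 9/16 = 288
  feathered-shank single-comb: 512 × 3/16 = 96
  clean-shank pea-comb: 512 × 3/16 = 96
  clean-shank single-comb: 512 × 1/16 = 32

288, 96, 96, 32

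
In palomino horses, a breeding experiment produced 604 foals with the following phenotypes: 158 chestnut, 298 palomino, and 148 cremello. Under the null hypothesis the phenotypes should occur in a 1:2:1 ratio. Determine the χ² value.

Under the 1:2:1 hypothesis (Σ ratio = 4, N = 604):
  chestnut: 604 × 1/4 = 151
  palomino: 604 × 2/4 = 302
  cremello: 604 × 1/4 = 151
χ² = Σ (O − E)² / E
  chestnut: (158 − 151)² / 151 = 0.3245
  palomino: (298 − 302)² / 302 = 0.0530
  cremello: (148 − 151)² / 151 = 0.0596
χ² = 0.3245 + 0.0530 + 0.0596 = 0.4371 ≈ 0.437

0.437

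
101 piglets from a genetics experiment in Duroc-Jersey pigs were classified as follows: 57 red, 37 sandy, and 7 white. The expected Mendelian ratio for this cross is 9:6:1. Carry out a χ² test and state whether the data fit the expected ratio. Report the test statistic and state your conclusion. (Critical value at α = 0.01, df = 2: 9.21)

The 9:6:1 ratio has 16 parts, so with N = 101 the expected counts are:
  red: 101 × 9/16 = 56.8125
  sandy: 101 × 6/16 = 37.875
  white: 101 × 1/16 = 6.3125
χ² = Σ (O − E)² / E
  red: (57 − 56.8125)² / 56.8125 = 0.0006
  sandy: (37 − 37.875)² / 37.875 = 0.0202
  white: (7 − 6.3125)² / 6.3125 = 0.0749
χ² = 0.0006 + 0.0202 + 0.0749 = 0.0957 ≈ 0.096
Degrees of freedom = 3 − 1 = 2; critical value at α = 0.01 is 9.21.
Since 0.096 < 9.21, we fail to reject the null hypothesis — the data are consistent with the 9:6:1 ratio.

0.096; consistent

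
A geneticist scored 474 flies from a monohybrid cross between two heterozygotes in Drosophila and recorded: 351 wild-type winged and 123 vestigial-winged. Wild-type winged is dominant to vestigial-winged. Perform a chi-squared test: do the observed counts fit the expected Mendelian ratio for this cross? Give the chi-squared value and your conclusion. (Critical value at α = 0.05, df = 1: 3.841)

0.228; consistent

For a monohybrid cross between heterozygotes with complete dominance, the expected phenotypic ratio is 3:1.
Under the 3:1 hypothesis (Σ ratio = 4, N = 474):
  wild-type winged: 474 × 3/4 = 355.5
  vestigial-winged: 474 × 1/4 = 118.5
χ² = Σ (O − E)² / E
  wild-type winged: (351 − 355.5)² / 355.5 = 0.0570
  vestigial-winged: (123 − 118.5)² / 118.5 = 0.1709
χ² = 0.0570 + 0.1709 = 0.2279 ≈ 0.228
Degrees of freedom = 2 − 1 = 1; critical value at α = 0.05 is 3.841.
Since 0.228 < 3.841, we fail to reject the null hypothesis — the data are consistent with the 3:1 ratio.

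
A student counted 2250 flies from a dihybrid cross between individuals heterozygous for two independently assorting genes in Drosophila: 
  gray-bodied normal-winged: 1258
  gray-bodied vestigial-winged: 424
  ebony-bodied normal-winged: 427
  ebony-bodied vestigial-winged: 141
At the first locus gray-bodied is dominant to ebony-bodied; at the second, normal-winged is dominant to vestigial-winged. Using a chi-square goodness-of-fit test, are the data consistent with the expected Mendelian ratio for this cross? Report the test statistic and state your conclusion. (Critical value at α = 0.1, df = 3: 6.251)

A dihybrid F₂ with independent assortment and complete dominance at both loci gives a 9:3:3:1 phenotypic ratio.
Expected counts for N = 2250 under a 9:3:3:1 ratio (total parts = 16):
  gray-bodied normal-winged: 2250 × 9/16 = 1265.625
  gray-bodied vestigial-winged: 2250 × 3/16 = 421.875
  ebony-bodied normal-winged: 2250 × 3/16 = 421.875
  ebony-bodied vestigial-winged: 2250 × 1/16 = 140.625
χ² = Σ (O − E)² / E
  gray-bodied normal-winged: (1258 − 1265.625)² / 1265.625 = 0.0459
  gray-bodied vestigial-winged: (424 − 421.875)² / 421.875 = 0.0107
  ebony-bodied normal-winged: (427 − 421.875)² / 421.875 = 0.0623
  ebony-bodied vestigial-winged: (141 − 140.625)² / 140.625 = 0.0010
χ² = 0.0459 + 0.0107 + 0.0623 + 0.0010 = 0.1199 ≈ 0.120
Degrees of freedom = 4 − 1 = 3; critical value at α = 0.1 is 6.251.
Since 0.120 < 6.251, we fail to reject the null hypothesis — the data are consistent with the 9:3:3:1 ratio.

0.120; consistent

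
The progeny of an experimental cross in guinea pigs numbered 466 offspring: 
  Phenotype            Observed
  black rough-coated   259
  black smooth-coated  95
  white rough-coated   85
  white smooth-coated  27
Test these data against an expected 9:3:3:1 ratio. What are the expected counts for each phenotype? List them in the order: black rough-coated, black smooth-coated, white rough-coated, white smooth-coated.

The 9:3:3:1 ratio has 16 parts, so with N = 466 the expected counts are:
  black rough-coated: 466 × 9/16 = 262.125
  black smooth-coated: 466 × 3/16 = 87.375
  white rough-coated: 466 × 3/16 = 87.375
  white smooth-coated: 466 × 1/16 = 29.125

262.125, 87.375, 87.375, 29.125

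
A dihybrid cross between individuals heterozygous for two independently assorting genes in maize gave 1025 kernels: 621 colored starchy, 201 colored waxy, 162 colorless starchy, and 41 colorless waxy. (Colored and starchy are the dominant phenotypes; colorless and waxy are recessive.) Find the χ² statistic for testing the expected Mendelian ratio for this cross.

16.873

A dihybrid F₂ with independent assortment and complete dominance at both loci gives a 9:3:3:1 phenotypic ratio.
Under the 9:3:3:1 hypothesis (Σ ratio = 16, N = 1025):
  colored starchy: 1025 × 9/16 = 576.5625
  colored waxy: 1025 × 3/16 = 192.1875
  colorless starchy: 1025 × 3/16 = 192.1875
  colorless waxy: 1025 × 1/16 = 64.0625
χ² = Σ (O − E)² / E
  colored starchy: (621 − 576.5625)² / 576.5625 = 3.4249
  colored waxy: (201 − 192.1875)² / 192.1875 = 0.4041
  colorless starchy: (162 − 192.1875)² / 192.1875 = 4.7416
  colorless waxy: (41 − 64.0625)² / 64.0625 = 8.3025
χ² = 3.4249 + 0.4041 + 4.7416 + 8.3025 = 16.8731 ≈ 16.873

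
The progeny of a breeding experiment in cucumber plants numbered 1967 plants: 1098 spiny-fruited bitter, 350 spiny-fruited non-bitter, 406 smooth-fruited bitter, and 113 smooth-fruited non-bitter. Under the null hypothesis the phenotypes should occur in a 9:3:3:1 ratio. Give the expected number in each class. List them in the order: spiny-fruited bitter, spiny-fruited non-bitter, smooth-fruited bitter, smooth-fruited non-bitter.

Under the 9:3:3:1 hypothesis (Σ ratio = 16, N = 1967):
  spiny-fruited bitter: 1967 × 9/16 = 1106.4375
  spiny-fruited non-bitter: 1967 × 3/16 = 368.8125
  smooth-fruited bitter: 1967 × 3/16 = 368.8125
  smooth-fruited non-bitter: 1967 × 1/16 = 122.9375

1106.4375, 368.8125, 368.8125, 122.9375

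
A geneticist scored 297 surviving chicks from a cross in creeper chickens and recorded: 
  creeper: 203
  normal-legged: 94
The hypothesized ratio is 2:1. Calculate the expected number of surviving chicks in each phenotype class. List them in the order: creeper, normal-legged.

198, 99

Expected counts for N = 297 under a 2:1 ratio (total parts = 3):
  creeper: 297 × 2/3 = 198
  normal-legged: 297 × 1/3 = 99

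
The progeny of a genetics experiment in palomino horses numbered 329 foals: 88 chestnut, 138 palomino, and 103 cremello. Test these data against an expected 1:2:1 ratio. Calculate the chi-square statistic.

9.906

Total ratio parts = 4. Expected numbers out of 329:
  chestnut: 329 × 1/4 = 82.25
  palomino: 329 × 2/4 = 164.5
  cremello: 329 × 1/4 = 82.25
χ² = Σ (O − E)² / E
  chestnut: (88 − 82.25)² / 82.25 = 0.4020
  palomino: (138 − 164.5)² / 164.5 = 4.2690
  cremello: (103 − 82.25)² / 82.25 = 5.2348
χ² = 0.4020 + 4.2690 + 5.2348 = 9.9058 ≈ 9.906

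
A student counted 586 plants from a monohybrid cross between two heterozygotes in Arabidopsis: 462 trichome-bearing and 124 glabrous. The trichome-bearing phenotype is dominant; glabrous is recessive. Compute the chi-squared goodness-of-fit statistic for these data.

For a monohybrid cross between heterozygotes with complete dominance, the expected phenotypic ratio is 3:1.
The 3:1 ratio has 4 parts, so with N = 586 the expected counts are:
  trichome-bearing: 586 × 3/4 = 439.5
  glabrous: 586 × 1/4 = 146.5
χ² = Σ (O − E)² / E
  trichome-bearing: (462 − 439.5)² / 439.5 = 1.1519
  glabrous: (124 − 146.5)² / 146.5 = 3.4556
χ² = 1.1519 + 3.4556 = 4.6075 ≈ 4.608

4.608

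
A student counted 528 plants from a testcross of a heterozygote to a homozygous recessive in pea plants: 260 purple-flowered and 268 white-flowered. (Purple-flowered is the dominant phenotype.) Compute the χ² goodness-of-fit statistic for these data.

A testcross of a heterozygote (Aa × aa) gives a 1:1 phenotypic ratio.
Total ratio parts = 2. Expected numbers out of 528:
  purple-flowered: 528 × 1/2 = 264
  white-flowered: 528 × 1/2 = 264
χ² = Σ (O − E)² / E
  purple-flowered: (260 − 264)² / 264 = 0.0606
  white-flowered: (268 − 264)² / 264 = 0.0606
χ² = 0.0606 + 0.0606 = 0.1212 ≈ 0.121

0.121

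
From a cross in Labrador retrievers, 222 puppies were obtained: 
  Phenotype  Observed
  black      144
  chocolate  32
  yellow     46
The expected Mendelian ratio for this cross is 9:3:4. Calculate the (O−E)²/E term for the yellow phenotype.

1.626

Expected counts for N = 222 under a 9:3:4 ratio (total parts = 16):
  black: 222 × 9/16 = 124.875
  chocolate: 222 × 3/16 = 41.625
  yellow: 222 × 4/16 = 55.5
Contribution of yellow: (46 − 55.5)² / 55.5 = 1.6261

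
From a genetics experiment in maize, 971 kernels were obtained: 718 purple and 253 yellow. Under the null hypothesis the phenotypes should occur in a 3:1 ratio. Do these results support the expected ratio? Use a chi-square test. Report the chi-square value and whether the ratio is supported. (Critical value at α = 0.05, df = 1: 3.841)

0.577; consistent

The 3:1 ratio has 4 parts, so with N = 971 the expected counts are:
  purple: 971 × 3/4 = 728.25
  yellow: 971 × 1/4 = 242.75
χ² = Σ (O − E)² / E
  purple: (718 − 728.25)² / 728.25 = 0.1443
  yellow: (253 − 242.75)² / 242.75 = 0.4328
χ² = 0.1443 + 0.4328 = 0.5771 ≈ 0.577
Degrees of freedom = 2 − 1 = 1; critical value at α = 0.05 is 3.841.
Since 0.577 < 3.841, we fail to reject the null hypothesis — the data are consistent with the 3:1 ratio.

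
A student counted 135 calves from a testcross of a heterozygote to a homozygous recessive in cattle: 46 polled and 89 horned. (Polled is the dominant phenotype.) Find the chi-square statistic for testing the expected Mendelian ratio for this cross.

13.696

A testcross of a heterozygote (Aa × aa) gives a 1:1 phenotypic ratio.
Under the 1:1 hypothesis (Σ ratio = 2, N = 135):
  polled: 135 × 1/2 = 67.5
  horned: 135 × 1/2 = 67.5
χ² = Σ (O − E)² / E
  polled: (46 − 67.5)² / 67.5 = 6.8481
  horned: (89 − 67.5)² / 67.5 = 6.8481
χ² = 6.8481 + 6.8481 = 13.6962 ≈ 13.696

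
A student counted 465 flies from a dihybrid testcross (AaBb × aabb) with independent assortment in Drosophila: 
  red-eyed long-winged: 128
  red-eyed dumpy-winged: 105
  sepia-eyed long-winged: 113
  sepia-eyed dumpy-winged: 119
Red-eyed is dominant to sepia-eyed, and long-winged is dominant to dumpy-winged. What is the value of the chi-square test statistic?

A dihybrid testcross with independent assortment gives a 1:1:1:1 ratio.
Under the 1:1:1:1 hypothesis (Σ ratio = 4, N = 465):
  red-eyed long-winged: 465 × 1/4 = 116.25
  red-eyed dumpy-winged: 465 × 1/4 = 116.25
  sepia-eyed long-winged: 465 × 1/4 = 116.25
  sepia-eyed dumpy-winged: 465 × 1/4 = 116.25
χ² = Σ (O − E)² / E
  red-eyed long-winged: (128 − 116.25)² / 116.25 = 1.1876
  red-eyed dumpy-winged: (105 − 116.25)² / 116.25 = 1.0887
  sepia-eyed long-winged: (113 − 116.25)² / 116.25 = 0.0909
  sepia-eyed dumpy-winged: (119 − 116.25)² / 116.25 = 0.0651
χ² = 1.1876 + 1.0887 + 0.0909 + 0.0651 = 2.4323 ≈ 2.432

2.432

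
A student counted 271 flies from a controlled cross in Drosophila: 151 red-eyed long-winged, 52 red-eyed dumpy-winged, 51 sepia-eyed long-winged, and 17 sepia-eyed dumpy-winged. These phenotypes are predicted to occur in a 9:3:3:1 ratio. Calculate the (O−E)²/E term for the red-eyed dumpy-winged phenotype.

0.028

Under the 9:3:3:1 hypothesis (Σ ratio = 16, N = 271):
  red-eyed long-winged: 271 × 9/16 = 152.4375
  red-eyed dumpy-winged: 271 × 3/16 = 50.8125
  sepia-eyed long-winged: 271 × 3/16 = 50.8125
  sepia-eyed dumpy-winged: 271 × 1/16 = 16.9375
Contribution of red-eyed dumpy-winged: (52 − 50.8125)² / 50.8125 = 0.0278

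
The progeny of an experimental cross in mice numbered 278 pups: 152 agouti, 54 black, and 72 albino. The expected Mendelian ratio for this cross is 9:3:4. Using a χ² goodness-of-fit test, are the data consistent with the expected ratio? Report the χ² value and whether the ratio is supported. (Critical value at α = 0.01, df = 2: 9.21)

0.280; consistent

Expected counts for N = 278 under a 9:3:4 ratio (total parts = 16):
  agouti: 278 × 9/16 = 156.375
  black: 278 × 3/16 = 52.125
  albino: 278 × 4/16 = 69.5
χ² = Σ (O − E)² / E
  agouti: (152 − 156.375)² / 156.375 = 0.1224
  black: (54 − 52.125)² / 52.125 = 0.0674
  albino: (72 − 69.5)² / 69.5 = 0.0899
χ² = 0.1224 + 0.0674 + 0.0899 = 0.2797 ≈ 0.280
Degrees of freedom = 3 − 1 = 2; critical value at α = 0.01 is 9.21.
Since 0.280 < 9.21, we fail to reject the null hypothesis — the data are consistent with the 9:3:4 ratio.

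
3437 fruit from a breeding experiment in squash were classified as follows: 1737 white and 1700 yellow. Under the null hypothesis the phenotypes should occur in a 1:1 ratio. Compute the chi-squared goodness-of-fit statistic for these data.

Total ratio parts = 2. Expected numbers out of 3437:
  white: 3437 × 1/2 = 1718.5
  yellow: 3437 × 1/2 = 1718.5
χ² = Σ (O − E)² / E
  white: (1737 − 1718.5)² / 1718.5 = 0.1992
  yellow: (1700 − 1718.5)² / 1718.5 = 0.1992
χ² = 0.1992 + 0.1992 = 0.3984 ≈ 0.398

0.398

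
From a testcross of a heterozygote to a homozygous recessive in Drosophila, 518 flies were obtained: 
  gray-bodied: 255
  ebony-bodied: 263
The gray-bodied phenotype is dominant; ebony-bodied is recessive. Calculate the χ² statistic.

0.124

A testcross of a heterozygote (Aa × aa) gives a 1:1 phenotypic ratio.
The 1:1 ratio has 2 parts, so with N = 518 the expected counts are:
  gray-bodied: 518 × 1/2 = 259
  ebony-bodied: 518 × 1/2 = 259
χ² = Σ (O − E)² / E
  gray-bodied: (255 − 259)² / 259 = 0.0618
  ebony-bodied: (263 − 259)² / 259 = 0.0618
χ² = 0.0618 + 0.0618 = 0.1236 ≈ 0.124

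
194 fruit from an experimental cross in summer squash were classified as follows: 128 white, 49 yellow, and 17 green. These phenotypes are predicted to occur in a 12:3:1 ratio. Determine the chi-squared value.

8.447

The 12:3:1 ratio has 16 parts, so with N = 194 the expected counts are:
  white: 194 × 12/16 = 145.5
  yellow: 194 × 3/16 = 36.375
  green: 194 × 1/16 = 12.125
χ² = Σ (O − E)² / E
  white: (128 − 145.5)² / 145.5 = 2.1048
  yellow: (49 − 36.375)² / 36.375 = 4.3819
  green: (17 − 12.125)² / 12.125 = 1.9601
χ² = 2.1048 + 4.3819 + 1.9601 = 8.4468 ≈ 8.447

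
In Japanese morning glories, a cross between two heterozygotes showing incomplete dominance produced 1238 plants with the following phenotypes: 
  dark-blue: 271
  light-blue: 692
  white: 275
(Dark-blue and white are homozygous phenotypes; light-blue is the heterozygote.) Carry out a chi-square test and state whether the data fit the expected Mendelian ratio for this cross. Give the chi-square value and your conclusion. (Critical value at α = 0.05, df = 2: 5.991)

17.244; not consistent

With incomplete dominance, a heterozygote × heterozygote cross gives a 1:2:1 phenotypic ratio.
Expected counts for N = 1238 under a 1:2:1 ratio (total parts = 4):
  dark-blue: 1238 × 1/4 = 309.5
  light-blue: 1238 × 2/4 = 619
  white: 1238 × 1/4 = 309.5
χ² = Σ (O − E)² / E
  dark-blue: (271 − 309.5)² / 309.5 = 4.7892
  light-blue: (692 − 619)² / 619 = 8.6090
  white: (275 − 309.5)² / 309.5 = 3.8457
χ² = 4.7892 + 8.6090 + 3.8457 = 17.2439 ≈ 17.244
Degrees of freedom = 3 − 1 = 2; critical value at α = 0.05 is 5.991.
Since 17.244 > 5.991, we reject the null hypothesis — the data do not fit the 1:2:1 ratio.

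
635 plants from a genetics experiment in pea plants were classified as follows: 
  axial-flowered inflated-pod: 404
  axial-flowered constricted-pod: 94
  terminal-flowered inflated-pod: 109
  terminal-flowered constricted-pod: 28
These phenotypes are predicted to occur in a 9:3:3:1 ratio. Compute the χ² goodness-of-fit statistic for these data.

Expected counts for N = 635 under a 9:3:3:1 ratio (total parts = 16):
  axial-flowered inflated-pod: 635 × 9/16 = 357.1875
  axial-flowered constricted-pod: 635 × 3/16 = 119.0625
  terminal-flowered inflated-pod: 635 × 3/16 = 119.0625
  terminal-flowered constricted-pod: 635 × 1/16 = 39.6875
χ² = Σ (O − E)² / E
  axial-flowered inflated-pod: (404 − 357.1875)² / 357.1875 = 6.1352
  axial-flowered constricted-pod: (94 − 119.0625)² / 119.0625 = 5.2756
  terminal-flowered inflated-pod: (109 − 119.0625)² / 119.0625 = 0.8504
  terminal-flowered constricted-pod: (28 − 39.6875)² / 39.6875 = 3.4418
χ² = 6.1352 + 5.2756 + 0.8504 + 3.4418 = 15.703

15.703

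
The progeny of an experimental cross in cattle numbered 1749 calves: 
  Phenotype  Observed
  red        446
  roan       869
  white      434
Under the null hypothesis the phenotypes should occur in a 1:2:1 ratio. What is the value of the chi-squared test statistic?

0.234

Under the 1:2:1 hypothesis (Σ ratio = 4, N = 1749):
  red: 1749 × 1/4 = 437.25
  roan: 1749 × 2/4 = 874.5
  white: 1749 × 1/4 = 437.25
χ² = Σ (O − E)² / E
  red: (446 − 437.25)² / 437.25 = 0.1751
  roan: (869 − 874.5)² / 874.5 = 0.0346
  white: (434 − 437.25)² / 437.25 = 0.0242
χ² = 0.1751 + 0.0346 + 0.0242 = 0.2339 ≈ 0.234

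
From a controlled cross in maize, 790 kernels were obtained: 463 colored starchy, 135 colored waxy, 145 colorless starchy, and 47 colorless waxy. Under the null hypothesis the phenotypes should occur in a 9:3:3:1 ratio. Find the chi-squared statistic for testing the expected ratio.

2.124

Expected counts for N = 790 under a 9:3:3:1 ratio (total parts = 16):
  colored starchy: 790 × 9/16 = 444.375
  colored waxy: 790 × 3/16 = 148.125
  colorless starchy: 790 × 3/16 = 148.125
  colorless waxy: 790 × 1/16 = 49.375
χ² = Σ (O − E)² / E
  colored starchy: (463 − 444.375)² / 444.375 = 0.7806
  colored waxy: (135 − 148.125)² / 148.125 = 1.1630
  colorless starchy: (145 − 148.125)² / 148.125 = 0.0659
  colorless waxy: (47 − 49.375)² / 49.375 = 0.1142
χ² = 0.7806 + 1.1630 + 0.0659 + 0.1142 = 2.1237 ≈ 2.124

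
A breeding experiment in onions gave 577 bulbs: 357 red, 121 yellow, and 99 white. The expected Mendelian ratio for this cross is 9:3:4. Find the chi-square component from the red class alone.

3.242

The 9:3:4 ratio has 16 parts, so with N = 577 the expected counts are:
  red: 577 × 9/16 = 324.5625
  yellow: 577 × 3/16 = 108.1875
  white: 577 × 4/16 = 144.25
Contribution of red: (357 − 324.5625)² / 324.5625 = 3.2419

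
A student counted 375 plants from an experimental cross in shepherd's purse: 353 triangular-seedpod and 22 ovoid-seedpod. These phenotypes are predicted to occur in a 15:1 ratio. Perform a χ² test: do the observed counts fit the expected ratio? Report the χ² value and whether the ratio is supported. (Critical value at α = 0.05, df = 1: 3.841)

Total ratio parts = 16. Expected numbers out of 375:
  triangular-seedpod: 375 × 15/16 = 351.5625
  ovoid-seedpod: 375 × 1/16 = 23.4375
χ² = Σ (O − E)² / E
  triangular-seedpod: (353 − 351.5625)² / 351.5625 = 0.0059
  ovoid-seedpod: (22 − 23.4375)² / 23.4375 = 0.0882
χ² = 0.0059 + 0.0882 = 0.0941 ≈ 0.094
Degrees of freedom = 2 − 1 = 1; critical value at α = 0.05 is 3.841.
Since 0.094 < 3.841, we fail to reject the null hypothesis — the data are consistent with the 15:1 ratio.

0.094; consistent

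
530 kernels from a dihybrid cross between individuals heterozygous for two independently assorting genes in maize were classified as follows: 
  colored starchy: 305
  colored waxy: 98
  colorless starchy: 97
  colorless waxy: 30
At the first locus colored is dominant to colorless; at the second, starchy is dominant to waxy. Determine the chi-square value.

A dihybrid F₂ with independent assortment and complete dominance at both loci gives a 9:3:3:1 phenotypic ratio.
Expected counts for N = 530 under a 9:3:3:1 ratio (total parts = 16):
  colored starchy: 530 × 9/16 = 298.125
  colored waxy: 530 × 3/16 = 99.375
  colorless starchy: 530 × 3/16 = 99.375
  colorless waxy: 530 × 1/16 = 33.125
χ² = Σ (O − E)² / E
  colored starchy: (305 − 298.125)² / 298.125 = 0.1585
  colored waxy: (98 − 99.375)² / 99.375 = 0.0190
  colorless starchy: (97 − 99.375)² / 99.375 = 0.0568
  colorless waxy: (30 − 33.125)² / 33.125 = 0.2948
χ² = 0.1585 + 0.0190 + 0.0568 + 0.2948 = 0.5291 ≈ 0.529

0.529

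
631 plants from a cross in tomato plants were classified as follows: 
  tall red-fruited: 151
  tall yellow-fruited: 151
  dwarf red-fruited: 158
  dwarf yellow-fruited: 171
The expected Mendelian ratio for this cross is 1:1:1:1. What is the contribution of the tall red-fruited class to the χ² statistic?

0.289

The 1:1:1:1 ratio has 4 parts, so with N = 631 the expected counts are:
  tall red-fruited: 631 × 1/4 = 157.75
  tall yellow-fruited: 631 × 1/4 = 157.75
  dwarf red-fruited: 631 × 1/4 = 157.75
  dwarf yellow-fruited: 631 × 1/4 = 157.75
Contribution of tall red-fruited: (151 − 157.75)² / 157.75 = 0.2888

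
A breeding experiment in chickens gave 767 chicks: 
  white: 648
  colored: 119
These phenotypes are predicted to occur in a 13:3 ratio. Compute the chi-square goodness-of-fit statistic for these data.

5.269

Total ratio parts = 16. Expected numbers out of 767:
  white: 767 × 13/16 = 623.1875
  colored: 767 × 3/16 = 143.8125
χ² = Σ (O − E)² / E
  white: (648 − 623.1875)² / 623.1875 = 0.9879
  colored: (119 − 143.8125)² / 143.8125 = 4.2810
χ² = 0.9879 + 4.2810 = 5.2689 ≈ 5.269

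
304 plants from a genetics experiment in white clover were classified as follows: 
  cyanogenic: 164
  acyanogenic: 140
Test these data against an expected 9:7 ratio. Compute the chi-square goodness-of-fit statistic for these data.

Under the 9:7 hypothesis (Σ ratio = 16, N = 304):
  cyanogenic: 304 × 9/16 = 171
  acyanogenic: 304 × 7/16 = 133
χ² = Σ (O − E)² / E
  cyanogenic: (164 − 171)² / 171 = 0.2865
  acyanogenic: (140 − 133)² / 133 = 0.3684
χ² = 0.2865 + 0.3684 = 0.6549 ≈ 0.655

0.655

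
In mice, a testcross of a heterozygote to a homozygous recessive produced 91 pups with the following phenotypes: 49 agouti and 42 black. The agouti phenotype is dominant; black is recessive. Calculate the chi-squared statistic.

A testcross of a heterozygote (Aa × aa) gives a 1:1 phenotypic ratio.
Expected counts for N = 91 under a 1:1 ratio (total parts = 2):
  agouti: 91 × 1/2 = 45.5
  black: 91 × 1/2 = 45.5
χ² = Σ (O − E)² / E
  agouti: (49 − 45.5)² / 45.5 = 0.2692
  black: (42 − 45.5)² / 45.5 = 0.2692
χ² = 0.2692 + 0.2692 = 0.5384 ≈ 0.538

0.538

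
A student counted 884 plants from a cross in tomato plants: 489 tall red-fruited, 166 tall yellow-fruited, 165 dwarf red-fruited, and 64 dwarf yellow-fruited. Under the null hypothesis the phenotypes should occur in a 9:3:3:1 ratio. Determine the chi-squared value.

1.526

The 9:3:3:1 ratio has 16 parts, so with N = 884 the expected counts are:
  tall red-fruited: 884 × 9/16 = 497.25
  tall yellow-fruited: 884 × 3/16 = 165.75
  dwarf red-fruited: 884 × 3/16 = 165.75
  dwarf yellow-fruited: 884 × 1/16 = 55.25
χ² = Σ (O − E)² / E
  tall red-fruited: (489 − 497.25)² / 497.25 = 0.1369
  tall yellow-fruited: (166 − 165.75)² / 165.75 = 0.0004
  dwarf red-fruited: (165 − 165.75)² / 165.75 = 0.0034
  dwarf yellow-fruited: (64 − 55.25)² / 55.25 = 1.3857
χ² = 0.1369 + 0.0004 + 0.0034 + 1.3857 = 1.5264 ≈ 1.526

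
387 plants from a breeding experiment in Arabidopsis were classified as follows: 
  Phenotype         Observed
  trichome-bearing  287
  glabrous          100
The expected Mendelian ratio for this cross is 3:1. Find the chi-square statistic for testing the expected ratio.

Under the 3:1 hypothesis (Σ ratio = 4, N = 387):
  trichome-bearing: 387 × 3/4 = 290.25
  glabrous: 387 × 1/4 = 96.75
χ² = Σ (O − E)² / E
  trichome-bearing: (287 − 290.25)² / 290.25 = 0.0364
  glabrous: (100 − 96.75)² / 96.75 = 0.1092
χ² = 0.0364 + 0.1092 = 0.1456 ≈ 0.146

0.146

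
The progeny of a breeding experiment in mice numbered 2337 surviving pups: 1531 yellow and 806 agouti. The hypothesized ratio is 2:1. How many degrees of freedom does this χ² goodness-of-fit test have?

A goodness-of-fit test with 2 phenotype classes has df = 2 − 1 = 1.

1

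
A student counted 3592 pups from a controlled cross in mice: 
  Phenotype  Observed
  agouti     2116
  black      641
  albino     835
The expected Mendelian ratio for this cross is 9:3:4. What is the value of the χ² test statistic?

Expected counts for N = 3592 under a 9:3:4 ratio (total parts = 16):
  agouti: 3592 × 9/16 = 2020.5
  black: 3592 × 3/16 = 673.5
  albino: 3592 × 4/16 = 898
χ² = Σ (O − E)² / E
  agouti: (2116 − 2020.5)² / 2020.5 = 4.5139
  black: (641 − 673.5)² / 673.5 = 1.5683
  albino: (835 − 898)² / 898 = 4.4198
χ² = 4.5139 + 1.5683 + 4.4198 = 10.502

10.502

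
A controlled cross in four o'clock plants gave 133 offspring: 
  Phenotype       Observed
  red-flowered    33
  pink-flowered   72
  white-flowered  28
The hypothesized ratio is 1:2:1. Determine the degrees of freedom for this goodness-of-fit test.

A goodness-of-fit test with 3 phenotype classes has df = 3 − 1 = 2.

2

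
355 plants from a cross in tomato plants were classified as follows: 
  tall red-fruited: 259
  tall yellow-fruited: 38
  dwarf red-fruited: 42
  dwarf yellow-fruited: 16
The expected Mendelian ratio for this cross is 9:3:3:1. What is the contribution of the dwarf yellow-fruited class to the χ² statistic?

1.726

Under the 9:3:3:1 hypothesis (Σ ratio = 16, N = 355):
  tall red-fruited: 355 × 9/16 = 199.6875
  tall yellow-fruited: 355 × 3/16 = 66.5625
  dwarf red-fruited: 355 × 3/16 = 66.5625
  dwarf yellow-fruited: 355 × 1/16 = 22.1875
Contribution of dwarf yellow-fruited: (16 − 22.1875)² / 22.1875 = 1.7255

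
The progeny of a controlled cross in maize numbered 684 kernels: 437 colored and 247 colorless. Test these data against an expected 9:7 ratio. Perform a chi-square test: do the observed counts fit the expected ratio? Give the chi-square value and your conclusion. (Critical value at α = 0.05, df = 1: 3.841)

Total ratio parts = 16. Expected numbers out of 684:
  colored: 684 × 9/16 = 384.75
  colorless: 684 × 7/16 = 299.25
χ² = Σ (O − E)² / E
  colored: (437 − 384.75)² / 384.75 = 7.0957
  colorless: (247 − 299.25)² / 299.25 = 9.1230
χ² = 7.0957 + 9.1230 = 16.2187 ≈ 16.219
Degrees of freedom = 2 − 1 = 1; critical value at α = 0.05 is 3.841.
Since 16.219 > 3.841, we reject the null hypothesis — the data do not fit the 9:7 ratio.

16.219; not consistent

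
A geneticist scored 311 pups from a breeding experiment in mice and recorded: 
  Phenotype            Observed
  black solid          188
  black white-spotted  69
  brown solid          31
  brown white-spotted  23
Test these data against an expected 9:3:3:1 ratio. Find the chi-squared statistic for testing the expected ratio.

The 9:3:3:1 ratio has 16 parts, so with N = 311 the expected counts are:
  black solid: 311 × 9/16 = 174.9375
  black white-spotted: 311 × 3/16 = 58.3125
  brown solid: 311 × 3/16 = 58.3125
  brown white-spotted: 311 × 1/16 = 19.4375
χ² = Σ (O − E)² / E
  black solid: (188 − 174.9375)² / 174.9375 = 0.9754
  black white-spotted: (69 − 58.3125)² / 58.3125 = 1.9588
  brown solid: (31 − 58.3125)² / 58.3125 = 12.7927
  brown white-spotted: (23 − 19.4375)² / 19.4375 = 0.6529
χ² = 0.9754 + 1.9588 + 12.7927 + 0.6529 = 16.3798 ≈ 16.380

16.380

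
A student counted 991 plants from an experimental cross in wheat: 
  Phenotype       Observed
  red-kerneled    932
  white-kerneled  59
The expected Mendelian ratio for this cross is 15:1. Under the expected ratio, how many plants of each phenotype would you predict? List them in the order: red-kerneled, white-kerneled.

The 15:1 ratio has 16 parts, so with N = 991 the expected counts are:
  red-kerneled: 991 × 15/16 = 929.0625
  white-kerneled: 991 × 1/16 = 61.9375

929.0625, 61.9375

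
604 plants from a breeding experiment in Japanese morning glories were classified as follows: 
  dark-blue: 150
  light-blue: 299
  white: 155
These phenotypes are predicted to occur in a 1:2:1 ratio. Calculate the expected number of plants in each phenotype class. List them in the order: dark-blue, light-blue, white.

151, 302, 151

The 1:2:1 ratio has 4 parts, so with N = 604 the expected counts are:
  dark-blue: 604 × 1/4 = 151
  light-blue: 604 × 2/4 = 302
  white: 604 × 1/4 = 151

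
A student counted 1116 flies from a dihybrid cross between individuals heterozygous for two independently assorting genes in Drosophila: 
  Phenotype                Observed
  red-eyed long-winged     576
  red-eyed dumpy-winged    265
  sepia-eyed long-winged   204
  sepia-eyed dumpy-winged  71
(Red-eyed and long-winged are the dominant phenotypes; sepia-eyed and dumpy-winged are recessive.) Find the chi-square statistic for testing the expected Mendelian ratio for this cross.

19.274

A dihybrid F₂ with independent assortment and complete dominance at both loci gives a 9:3:3:1 phenotypic ratio.
Expected counts for N = 1116 under a 9:3:3:1 ratio (total parts = 16):
  red-eyed long-winged: 1116 × 9/16 = 627.75
  red-eyed dumpy-winged: 1116 × 3/16 = 209.25
  sepia-eyed long-winged: 1116 × 3/16 = 209.25
  sepia-eyed dumpy-winged: 1116 × 1/16 = 69.75
χ² = Σ (O − E)² / E
  red-eyed long-winged: (576 − 627.75)² / 627.75 = 4.2661
  red-eyed dumpy-winged: (265 − 209.25)² / 209.25 = 14.8533
  sepia-eyed long-winged: (204 − 209.25)² / 209.25 = 0.1317
  sepia-eyed dumpy-winged: (71 − 69.75)² / 69.75 = 0.0224
χ² = 4.2661 + 14.8533 + 0.1317 + 0.0224 = 19.2735 ≈ 19.274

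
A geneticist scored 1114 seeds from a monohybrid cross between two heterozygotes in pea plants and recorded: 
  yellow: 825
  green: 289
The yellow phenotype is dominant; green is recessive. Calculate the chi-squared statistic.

0.528

For a monohybrid cross between heterozygotes with complete dominance, the expected phenotypic ratio is 3:1.
The 3:1 ratio has 4 parts, so with N = 1114 the expected counts are:
  yellow: 1114 × 3/4 = 835.5
  green: 1114 × 1/4 = 278.5
χ² = Σ (O − E)² / E
  yellow: (825 − 835.5)² / 835.5 = 0.1320
  green: (289 − 278.5)² / 278.5 = 0.3959
χ² = 0.1320 + 0.3959 = 0.5279 ≈ 0.528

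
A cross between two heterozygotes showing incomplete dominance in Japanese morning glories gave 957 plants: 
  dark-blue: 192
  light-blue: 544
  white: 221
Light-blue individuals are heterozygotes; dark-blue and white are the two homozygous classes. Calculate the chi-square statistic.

19.690

With incomplete dominance, a heterozygote × heterozygote cross gives a 1:2:1 phenotypic ratio.
Total ratio parts = 4. Expected numbers out of 957:
  dark-blue: 957 × 1/4 = 239.25
  light-blue: 957 × 2/4 = 478.5
  white: 957 × 1/4 = 239.25
χ² = Σ (O − E)² / E
  dark-blue: (192 − 239.25)² / 239.25 = 9.3315
  light-blue: (544 − 478.5)² / 478.5 = 8.9660
  white: (221 − 239.25)² / 239.25 = 1.3921
χ² = 9.3315 + 8.9660 + 1.3921 = 19.6896 ≈ 19.690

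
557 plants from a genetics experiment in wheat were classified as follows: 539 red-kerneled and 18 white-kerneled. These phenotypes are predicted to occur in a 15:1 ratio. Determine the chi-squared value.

Total ratio parts = 16. Expected numbers out of 557:
  red-kerneled: 557 × 15/16 = 522.1875
  white-kerneled: 557 × 1/16 = 34.8125
χ² = Σ (O − E)² / E
  red-kerneled: (539 − 522.1875)² / 522.1875 = 0.5413
  white-kerneled: (18 − 34.8125)² / 34.8125 = 8.1195
χ² = 0.5413 + 8.1195 = 8.6608 ≈ 8.661

8.661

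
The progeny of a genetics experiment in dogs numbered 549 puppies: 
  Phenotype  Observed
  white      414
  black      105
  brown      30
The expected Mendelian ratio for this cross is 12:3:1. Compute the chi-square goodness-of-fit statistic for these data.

0.596

Under the 12:3:1 hypothesis (Σ ratio = 16, N = 549):
  white: 549 × 12/16 = 411.75
  black: 549 × 3/16 = 102.9375
  brown: 549 × 1/16 = 34.3125
χ² = Σ (O − E)² / E
  white: (414 − 411.75)² / 411.75 = 0.0123
  black: (105 − 102.9375)² / 102.9375 = 0.0413
  brown: (30 − 34.3125)² / 34.3125 = 0.5420
χ² = 0.0123 + 0.0413 + 0.5420 = 0.5956 ≈ 0.596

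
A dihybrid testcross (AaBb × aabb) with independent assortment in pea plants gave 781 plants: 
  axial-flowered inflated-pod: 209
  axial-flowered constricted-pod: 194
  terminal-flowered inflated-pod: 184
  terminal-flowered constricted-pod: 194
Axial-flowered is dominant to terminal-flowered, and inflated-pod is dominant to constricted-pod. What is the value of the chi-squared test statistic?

1.633

A dihybrid testcross with independent assortment gives a 1:1:1:1 ratio.
Under the 1:1:1:1 hypothesis (Σ ratio = 4, N = 781):
  axial-flowered inflated-pod: 781 × 1/4 = 195.25
  axial-flowered constricted-pod: 781 × 1/4 = 195.25
  terminal-flowered inflated-pod: 781 × 1/4 = 195.25
  terminal-flowered constricted-pod: 781 × 1/4 = 195.25
χ² = Σ (O − E)² / E
  axial-flowered inflated-pod: (209 − 195.25)² / 195.25 = 0.9683
  axial-flowered constricted-pod: (194 − 195.25)² / 195.25 = 0.0080
  terminal-flowered inflated-pod: (184 − 195.25)² / 195.25 = 0.6482
  terminal-flowered constricted-pod: (194 − 195.25)² / 195.25 = 0.0080
χ² = 0.9683 + 0.0080 + 0.6482 + 0.0080 = 1.6325 ≈ 1.633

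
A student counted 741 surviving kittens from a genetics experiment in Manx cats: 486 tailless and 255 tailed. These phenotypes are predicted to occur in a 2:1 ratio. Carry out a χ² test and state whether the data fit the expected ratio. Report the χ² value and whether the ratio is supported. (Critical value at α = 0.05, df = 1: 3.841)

0.389; consistent

The 2:1 ratio has 3 parts, so with N = 741 the expected counts are:
  tailless: 741 × 2/3 = 494
  tailed: 741 × 1/3 = 247
χ² = Σ (O − E)² / E
  tailless: (486 − 494)² / 494 = 0.1296
  tailed: (255 − 247)² / 247 = 0.2591
χ² = 0.1296 + 0.2591 = 0.3887 ≈ 0.389
Degrees of freedom = 2 − 1 = 1; critical value at α = 0.05 is 3.841.
Since 0.389 < 3.841, we fail to reject the null hypothesis — the data are consistent with the 2:1 ratio.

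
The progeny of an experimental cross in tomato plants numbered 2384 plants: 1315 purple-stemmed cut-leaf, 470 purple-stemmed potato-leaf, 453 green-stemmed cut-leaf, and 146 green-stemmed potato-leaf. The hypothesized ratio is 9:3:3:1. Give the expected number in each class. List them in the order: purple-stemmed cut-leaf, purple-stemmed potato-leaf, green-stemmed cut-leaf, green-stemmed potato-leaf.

Under the 9:3:3:1 hypothesis (Σ ratio = 16, N = 2384):
  purple-stemmed cut-leaf: 2384 × 9/16 = 1341
  purple-stemmed potato-leaf: 2384 × 3/16 = 447
  green-stemmed cut-leaf: 2384 × 3/16 = 447
  green-stemmed potato-leaf: 2384 × 1/16 = 149

1341, 447, 447, 149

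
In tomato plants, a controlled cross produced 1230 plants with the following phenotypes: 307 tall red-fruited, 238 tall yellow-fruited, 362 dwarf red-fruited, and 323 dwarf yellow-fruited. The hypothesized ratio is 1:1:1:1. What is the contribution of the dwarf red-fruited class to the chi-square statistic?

9.659

Total ratio parts = 4. Expected numbers out of 1230:
  tall red-fruited: 1230 × 1/4 = 307.5
  tall yellow-fruited: 1230 × 1/4 = 307.5
  dwarf red-fruited: 1230 × 1/4 = 307.5
  dwarf yellow-fruited: 1230 × 1/4 = 307.5
Contribution of dwarf red-fruited: (362 − 307.5)² / 307.5 = 9.6593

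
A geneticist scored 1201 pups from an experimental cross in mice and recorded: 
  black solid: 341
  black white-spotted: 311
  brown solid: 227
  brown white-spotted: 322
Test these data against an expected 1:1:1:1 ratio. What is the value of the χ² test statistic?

Under the 1:1:1:1 hypothesis (Σ ratio = 4, N = 1201):
  black solid: 1201 × 1/4 = 300.25
  black white-spotted: 1201 × 1/4 = 300.25
  brown solid: 1201 × 1/4 = 300.25
  brown white-spotted: 1201 × 1/4 = 300.25
χ² = Σ (O − E)² / E
  black solid: (341 − 300.25)² / 300.25 = 5.5306
  black white-spotted: (311 − 300.25)² / 300.25 = 0.3849
  brown solid: (227 − 300.25)² / 300.25 = 17.8703
  brown white-spotted: (322 − 300.25)² / 300.25 = 1.5756
χ² = 5.5306 + 0.3849 + 17.8703 + 1.5756 = 25.3614 ≈ 25.361

25.361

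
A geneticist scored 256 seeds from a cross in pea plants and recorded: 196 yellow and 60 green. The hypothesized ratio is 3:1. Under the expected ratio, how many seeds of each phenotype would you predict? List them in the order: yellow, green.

192, 64

Total ratio parts = 4. Expected numbers out of 256:
  yellow: 256 × 3/4 = 192
  green: 256 × 1/4 = 64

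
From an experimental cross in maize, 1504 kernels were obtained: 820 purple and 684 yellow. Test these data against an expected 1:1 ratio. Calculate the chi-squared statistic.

12.298

Under the 1:1 hypothesis (Σ ratio = 2, N = 1504):
  purple: 1504 × 1/2 = 752
  yellow: 1504 × 1/2 = 752
χ² = Σ (O − E)² / E
  purple: (820 − 752)² / 752 = 6.1489
  yellow: (684 − 752)² / 752 = 6.1489
χ² = 6.1489 + 6.1489 = 12.2978 ≈ 12.298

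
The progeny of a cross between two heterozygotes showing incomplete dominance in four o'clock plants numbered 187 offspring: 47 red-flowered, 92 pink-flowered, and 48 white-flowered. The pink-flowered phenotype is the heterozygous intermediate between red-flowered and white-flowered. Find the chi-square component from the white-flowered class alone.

With incomplete dominance, a heterozygote × heterozygote cross gives a 1:2:1 phenotypic ratio.
Total ratio parts = 4. Expected numbers out of 187:
  red-flowered: 187 × 1/4 = 46.75
  pink-flowered: 187 × 2/4 = 93.5
  white-flowered: 187 × 1/4 = 46.75
Contribution of white-flowered: (48 − 46.75)² / 46.75 = 0.0334

0.033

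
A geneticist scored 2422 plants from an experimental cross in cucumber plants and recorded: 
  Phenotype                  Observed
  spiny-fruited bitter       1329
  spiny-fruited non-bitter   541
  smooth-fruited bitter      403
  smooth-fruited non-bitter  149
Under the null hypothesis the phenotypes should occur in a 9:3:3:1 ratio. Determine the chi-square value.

The 9:3:3:1 ratio has 16 parts, so with N = 2422 the expected counts are:
  spiny-fruited bitter: 2422 × 9/16 = 1362.375
  spiny-fruited non-bitter: 2422 × 3/16 = 454.125
  smooth-fruited bitter: 2422 × 3/16 = 454.125
  smooth-fruited non-bitter: 2422 × 1/16 = 151.375
χ² = Σ (O − E)² / E
  spiny-fruited bitter: (1329 − 1362.375)² / 1362.375 = 0.8176
  spiny-fruited non-bitter: (541 − 454.125)² / 454.125 = 16.6194
  smooth-fruited bitter: (403 − 454.125)² / 454.125 = 5.7556
  smooth-fruited non-bitter: (149 − 151.375)² / 151.375 = 0.0373
χ² = 0.8176 + 16.6194 + 5.7556 + 0.0373 = 23.2299 ≈ 23.230

23.230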